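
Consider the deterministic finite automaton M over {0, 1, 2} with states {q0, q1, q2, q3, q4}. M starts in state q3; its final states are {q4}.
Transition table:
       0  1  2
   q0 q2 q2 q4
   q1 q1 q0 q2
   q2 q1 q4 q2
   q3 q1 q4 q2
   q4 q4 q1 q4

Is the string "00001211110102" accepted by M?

rejected

q3 --0--> q1
q1 --0--> q1
q1 --0--> q1
q1 --0--> q1
q1 --1--> q0
q0 --2--> q4
q4 --1--> q1
q1 --1--> q0
q0 --1--> q2
q2 --1--> q4
q4 --0--> q4
q4 --1--> q1
q1 --0--> q1
q1 --2--> q2
End in state q2, which is not an accepting state.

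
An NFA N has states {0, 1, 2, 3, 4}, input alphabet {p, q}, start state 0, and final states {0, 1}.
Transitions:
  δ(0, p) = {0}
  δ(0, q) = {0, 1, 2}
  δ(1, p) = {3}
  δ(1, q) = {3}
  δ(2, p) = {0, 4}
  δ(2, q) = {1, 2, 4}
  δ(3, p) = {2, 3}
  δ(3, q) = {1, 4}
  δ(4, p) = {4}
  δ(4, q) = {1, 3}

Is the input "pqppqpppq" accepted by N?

accepted

Start: {0}
read p: {0}
read q: {0, 1, 2}
read p: {0, 3, 4}
read p: {0, 2, 3, 4}
read q: {0, 1, 2, 3, 4}
read p: {0, 2, 3, 4}
read p: {0, 2, 3, 4}
read p: {0, 2, 3, 4}
read q: {0, 1, 2, 3, 4}
Reachable ∩ accepting = {0, 1} — nonempty.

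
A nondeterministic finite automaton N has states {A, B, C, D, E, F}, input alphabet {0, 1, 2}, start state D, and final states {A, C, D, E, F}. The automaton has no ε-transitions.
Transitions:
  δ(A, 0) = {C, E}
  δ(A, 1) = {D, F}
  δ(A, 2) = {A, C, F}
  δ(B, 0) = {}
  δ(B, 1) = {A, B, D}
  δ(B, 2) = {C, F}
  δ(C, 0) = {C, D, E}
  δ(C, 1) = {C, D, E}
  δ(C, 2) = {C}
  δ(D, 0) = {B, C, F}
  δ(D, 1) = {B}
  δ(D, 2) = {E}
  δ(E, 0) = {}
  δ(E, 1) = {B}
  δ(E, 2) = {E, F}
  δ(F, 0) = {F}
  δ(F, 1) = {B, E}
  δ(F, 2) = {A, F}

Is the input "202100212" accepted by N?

rejected

Start: {D}
read 2: {E}
read 0: {}
The reachable set is empty and stays empty for the remaining 7 symbols.
Reachable ∩ accepting = {} — empty.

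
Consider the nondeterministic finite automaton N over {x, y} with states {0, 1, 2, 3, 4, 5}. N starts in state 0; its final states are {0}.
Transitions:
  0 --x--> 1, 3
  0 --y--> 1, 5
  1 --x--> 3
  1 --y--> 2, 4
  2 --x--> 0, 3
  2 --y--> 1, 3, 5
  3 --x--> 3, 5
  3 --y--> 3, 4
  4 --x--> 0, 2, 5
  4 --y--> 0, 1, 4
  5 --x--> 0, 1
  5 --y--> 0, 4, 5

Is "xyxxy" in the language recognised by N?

accepted

Start: {0}
read x: {1, 3}
read y: {2, 3, 4}
read x: {0, 2, 3, 5}
read x: {0, 1, 3, 5}
read y: {0, 1, 2, 3, 4, 5}
Reachable ∩ accepting = {0} — nonempty.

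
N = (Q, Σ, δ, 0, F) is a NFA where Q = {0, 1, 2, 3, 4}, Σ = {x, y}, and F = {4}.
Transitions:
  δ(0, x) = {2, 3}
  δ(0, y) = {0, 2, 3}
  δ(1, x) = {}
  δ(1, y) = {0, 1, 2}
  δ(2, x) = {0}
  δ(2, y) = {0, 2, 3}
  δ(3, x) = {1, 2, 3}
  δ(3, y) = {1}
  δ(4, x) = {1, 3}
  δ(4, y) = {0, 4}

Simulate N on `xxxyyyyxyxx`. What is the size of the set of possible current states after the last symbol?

Start: {0}
read x: {2, 3}
read x: {0, 1, 2, 3}
read x: {0, 1, 2, 3}
read y: {0, 1, 2, 3}
read y: {0, 1, 2, 3}
read y: {0, 1, 2, 3}
read y: {0, 1, 2, 3}
read x: {0, 1, 2, 3}
read y: {0, 1, 2, 3}
read x: {0, 1, 2, 3}
read x: {0, 1, 2, 3}
Final reachable set {0, 1, 2, 3} has 4 states.

4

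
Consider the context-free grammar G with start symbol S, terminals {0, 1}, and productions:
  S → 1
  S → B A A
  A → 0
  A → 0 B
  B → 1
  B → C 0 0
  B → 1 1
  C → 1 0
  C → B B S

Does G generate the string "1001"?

yes

S ⇒ BAA ⇒ 1AA ⇒ 10A ⇒ 100B ⇒ 1001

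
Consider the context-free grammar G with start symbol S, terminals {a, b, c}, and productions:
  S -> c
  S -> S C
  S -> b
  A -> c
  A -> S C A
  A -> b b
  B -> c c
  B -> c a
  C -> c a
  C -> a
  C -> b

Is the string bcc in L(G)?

no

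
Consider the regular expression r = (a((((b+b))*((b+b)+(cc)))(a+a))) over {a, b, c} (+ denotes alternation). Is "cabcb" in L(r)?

no

No split of cabcb into u·v has a matching u and ((((b+b))*((b+b)+(cc)))(a+a)) matching v.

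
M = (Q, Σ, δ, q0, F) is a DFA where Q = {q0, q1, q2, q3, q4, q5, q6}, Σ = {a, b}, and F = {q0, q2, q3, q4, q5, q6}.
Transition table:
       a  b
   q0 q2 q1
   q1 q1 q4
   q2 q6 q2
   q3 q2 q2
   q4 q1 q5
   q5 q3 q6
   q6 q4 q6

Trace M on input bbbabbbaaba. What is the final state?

q0 --b--> q1
q1 --b--> q4
q4 --b--> q5
q5 --a--> q3
q3 --b--> q2
q2 --b--> q2
q2 --b--> q2
q2 --a--> q6
q6 --a--> q4
q4 --b--> q5
q5 --a--> q3

q3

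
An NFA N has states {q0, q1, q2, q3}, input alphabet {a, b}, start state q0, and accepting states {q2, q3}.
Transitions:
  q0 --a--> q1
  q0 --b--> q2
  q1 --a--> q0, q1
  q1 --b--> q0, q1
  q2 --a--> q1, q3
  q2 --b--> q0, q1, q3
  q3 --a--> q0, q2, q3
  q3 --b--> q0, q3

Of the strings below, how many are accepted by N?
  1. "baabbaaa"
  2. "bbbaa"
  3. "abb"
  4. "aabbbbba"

4

"baabbaaa": accepted
"bbbaa": accepted
"abb": accepted
"aabbbbba": accepted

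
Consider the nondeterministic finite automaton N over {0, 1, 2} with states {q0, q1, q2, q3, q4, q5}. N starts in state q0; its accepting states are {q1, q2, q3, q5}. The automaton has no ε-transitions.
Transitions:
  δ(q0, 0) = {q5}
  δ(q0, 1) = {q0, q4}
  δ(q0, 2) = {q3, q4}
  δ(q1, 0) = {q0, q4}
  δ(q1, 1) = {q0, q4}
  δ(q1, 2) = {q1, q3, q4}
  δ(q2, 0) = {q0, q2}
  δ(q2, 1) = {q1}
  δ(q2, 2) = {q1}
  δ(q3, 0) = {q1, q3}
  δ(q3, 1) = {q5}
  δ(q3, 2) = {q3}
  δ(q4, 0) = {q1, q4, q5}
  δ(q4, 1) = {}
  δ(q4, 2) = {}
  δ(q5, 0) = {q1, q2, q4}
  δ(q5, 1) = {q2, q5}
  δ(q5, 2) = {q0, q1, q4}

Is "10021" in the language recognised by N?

Start: {q0}
read 1: {q0, q4}
read 0: {q1, q4, q5}
read 0: {q0, q1, q2, q4, q5}
read 2: {q0, q1, q3, q4}
read 1: {q0, q4, q5}
Reachable ∩ accepting = {q5} — nonempty.

accepted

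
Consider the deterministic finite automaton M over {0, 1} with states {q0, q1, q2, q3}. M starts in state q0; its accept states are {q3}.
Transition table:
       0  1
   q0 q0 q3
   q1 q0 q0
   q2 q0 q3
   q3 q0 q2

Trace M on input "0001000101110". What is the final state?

q0 --0--> q0
q0 --0--> q0
q0 --0--> q0
q0 --1--> q3
q3 --0--> q0
q0 --0--> q0
q0 --0--> q0
q0 --1--> q3
q3 --0--> q0
q0 --1--> q3
q3 --1--> q2
q2 --1--> q3
q3 --0--> q0

q0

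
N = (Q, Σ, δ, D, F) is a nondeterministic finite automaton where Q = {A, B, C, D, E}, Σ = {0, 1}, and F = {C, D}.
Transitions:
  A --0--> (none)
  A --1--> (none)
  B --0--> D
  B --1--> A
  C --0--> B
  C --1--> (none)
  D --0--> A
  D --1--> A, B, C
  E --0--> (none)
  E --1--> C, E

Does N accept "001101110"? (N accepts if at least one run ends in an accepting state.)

rejected

Start: {D}
read 0: {A}
read 0: {}
The reachable set is empty and stays empty for the remaining 7 symbols.
Reachable ∩ accepting = {} — empty.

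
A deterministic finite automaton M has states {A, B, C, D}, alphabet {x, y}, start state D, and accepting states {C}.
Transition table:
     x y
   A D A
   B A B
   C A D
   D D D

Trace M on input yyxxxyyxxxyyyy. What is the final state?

D --y--> D
D --y--> D
D --x--> D
D --x--> D
D --x--> D
D --y--> D
D --y--> D
D --x--> D
D --x--> D
D --x--> D
D --y--> D
D --y--> D
D --y--> D
D --y--> D

D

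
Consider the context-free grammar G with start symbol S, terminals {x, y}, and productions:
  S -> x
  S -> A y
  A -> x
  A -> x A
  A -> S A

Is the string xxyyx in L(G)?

no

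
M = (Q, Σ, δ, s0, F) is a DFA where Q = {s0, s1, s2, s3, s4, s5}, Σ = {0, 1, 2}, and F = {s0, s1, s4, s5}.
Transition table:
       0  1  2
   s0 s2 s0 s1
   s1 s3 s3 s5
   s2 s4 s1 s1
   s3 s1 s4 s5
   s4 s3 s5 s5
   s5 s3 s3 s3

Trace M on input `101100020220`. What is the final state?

s1

s0 --1--> s0
s0 --0--> s2
s2 --1--> s1
s1 --1--> s3
s3 --0--> s1
s1 --0--> s3
s3 --0--> s1
s1 --2--> s5
s5 --0--> s3
s3 --2--> s5
s5 --2--> s3
s3 --0--> s1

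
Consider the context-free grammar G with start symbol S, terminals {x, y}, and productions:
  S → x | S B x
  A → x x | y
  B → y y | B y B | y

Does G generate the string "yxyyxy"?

no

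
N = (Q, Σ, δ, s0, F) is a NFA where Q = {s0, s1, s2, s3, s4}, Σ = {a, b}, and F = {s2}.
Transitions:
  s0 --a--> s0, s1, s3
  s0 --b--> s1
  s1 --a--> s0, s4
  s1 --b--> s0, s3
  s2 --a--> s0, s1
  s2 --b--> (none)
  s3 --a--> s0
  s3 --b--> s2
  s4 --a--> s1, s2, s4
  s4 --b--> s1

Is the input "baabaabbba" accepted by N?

Start: {s0}
read b: {s1}
read a: {s0, s4}
read a: {s0, s1, s2, s3, s4}
read b: {s0, s1, s2, s3}
read a: {s0, s1, s3, s4}
read a: {s0, s1, s2, s3, s4}
read b: {s0, s1, s2, s3}
read b: {s0, s1, s2, s3}
read b: {s0, s1, s2, s3}
read a: {s0, s1, s3, s4}
Reachable ∩ accepting = {} — empty.

rejected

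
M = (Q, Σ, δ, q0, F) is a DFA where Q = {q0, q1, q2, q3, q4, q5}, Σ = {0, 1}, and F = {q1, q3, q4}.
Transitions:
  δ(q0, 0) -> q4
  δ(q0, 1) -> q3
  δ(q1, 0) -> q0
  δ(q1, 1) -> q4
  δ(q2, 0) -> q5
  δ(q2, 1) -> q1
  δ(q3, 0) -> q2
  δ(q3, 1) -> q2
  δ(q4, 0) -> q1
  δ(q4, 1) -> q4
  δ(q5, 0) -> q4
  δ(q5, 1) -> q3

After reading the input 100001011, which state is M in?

q4

q0 --1--> q3
q3 --0--> q2
q2 --0--> q5
q5 --0--> q4
q4 --0--> q1
q1 --1--> q4
q4 --0--> q1
q1 --1--> q4
q4 --1--> q4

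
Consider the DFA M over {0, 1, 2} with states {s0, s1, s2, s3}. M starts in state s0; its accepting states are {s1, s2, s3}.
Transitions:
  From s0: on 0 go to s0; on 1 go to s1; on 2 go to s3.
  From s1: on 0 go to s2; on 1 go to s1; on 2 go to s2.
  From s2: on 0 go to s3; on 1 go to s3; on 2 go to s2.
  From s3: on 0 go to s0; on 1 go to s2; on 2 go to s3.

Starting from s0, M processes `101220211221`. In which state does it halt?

s0 --1--> s1
s1 --0--> s2
s2 --1--> s3
s3 --2--> s3
s3 --2--> s3
s3 --0--> s0
s0 --2--> s3
s3 --1--> s2
s2 --1--> s3
s3 --2--> s3
s3 --2--> s3
s3 --1--> s2

s2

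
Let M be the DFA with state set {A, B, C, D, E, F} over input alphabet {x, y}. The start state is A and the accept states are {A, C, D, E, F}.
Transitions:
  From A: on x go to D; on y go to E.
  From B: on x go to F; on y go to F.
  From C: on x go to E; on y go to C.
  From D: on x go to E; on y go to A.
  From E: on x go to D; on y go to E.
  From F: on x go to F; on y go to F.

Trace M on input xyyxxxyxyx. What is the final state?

A --x--> D
D --y--> A
A --y--> E
E --x--> D
D --x--> E
E --x--> D
D --y--> A
A --x--> D
D --y--> A
A --x--> D

D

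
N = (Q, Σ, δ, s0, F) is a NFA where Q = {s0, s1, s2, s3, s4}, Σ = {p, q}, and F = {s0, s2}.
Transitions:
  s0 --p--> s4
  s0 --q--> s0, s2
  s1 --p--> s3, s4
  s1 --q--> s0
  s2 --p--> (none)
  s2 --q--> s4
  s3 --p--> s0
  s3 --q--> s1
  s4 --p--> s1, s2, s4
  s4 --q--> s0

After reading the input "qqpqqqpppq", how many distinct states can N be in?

4

Start: {s0}
read q: {s0, s2}
read q: {s0, s2, s4}
read p: {s1, s2, s4}
read q: {s0, s4}
read q: {s0, s2}
read q: {s0, s2, s4}
read p: {s1, s2, s4}
read p: {s1, s2, s3, s4}
read p: {s0, s1, s2, s3, s4}
read q: {s0, s1, s2, s4}
Final reachable set {s0, s1, s2, s4} has 4 states.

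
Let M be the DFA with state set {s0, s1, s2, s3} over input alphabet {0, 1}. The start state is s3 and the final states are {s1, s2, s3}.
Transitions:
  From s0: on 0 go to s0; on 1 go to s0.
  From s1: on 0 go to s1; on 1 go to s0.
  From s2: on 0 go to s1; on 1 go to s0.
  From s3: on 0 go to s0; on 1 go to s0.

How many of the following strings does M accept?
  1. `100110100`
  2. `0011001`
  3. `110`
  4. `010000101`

0

`100110100`: rejected
`0011001`: rejected
`110`: rejected
`010000101`: rejected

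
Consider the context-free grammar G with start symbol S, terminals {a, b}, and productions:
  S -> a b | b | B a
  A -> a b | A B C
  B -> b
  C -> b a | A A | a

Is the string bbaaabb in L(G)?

no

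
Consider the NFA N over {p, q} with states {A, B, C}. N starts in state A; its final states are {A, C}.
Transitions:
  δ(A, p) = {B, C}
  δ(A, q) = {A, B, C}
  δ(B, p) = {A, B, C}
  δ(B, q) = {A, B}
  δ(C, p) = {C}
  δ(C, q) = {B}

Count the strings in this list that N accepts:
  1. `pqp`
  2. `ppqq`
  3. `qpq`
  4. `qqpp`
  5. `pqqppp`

`pqp`: accepted
`ppqq`: accepted
`qpq`: accepted
`qqpp`: accepted
`pqqppp`: accepted

5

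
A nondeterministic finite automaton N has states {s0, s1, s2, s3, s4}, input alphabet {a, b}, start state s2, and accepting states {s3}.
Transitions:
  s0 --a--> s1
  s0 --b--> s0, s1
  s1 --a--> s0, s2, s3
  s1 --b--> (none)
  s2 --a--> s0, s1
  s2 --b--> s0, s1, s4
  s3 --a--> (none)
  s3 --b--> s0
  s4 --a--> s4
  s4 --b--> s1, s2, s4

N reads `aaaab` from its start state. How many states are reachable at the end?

Start: {s2}
read a: {s0, s1}
read a: {s0, s1, s2, s3}
read a: {s0, s1, s2, s3}
read a: {s0, s1, s2, s3}
read b: {s0, s1, s4}
Final reachable set {s0, s1, s4} has 3 states.

3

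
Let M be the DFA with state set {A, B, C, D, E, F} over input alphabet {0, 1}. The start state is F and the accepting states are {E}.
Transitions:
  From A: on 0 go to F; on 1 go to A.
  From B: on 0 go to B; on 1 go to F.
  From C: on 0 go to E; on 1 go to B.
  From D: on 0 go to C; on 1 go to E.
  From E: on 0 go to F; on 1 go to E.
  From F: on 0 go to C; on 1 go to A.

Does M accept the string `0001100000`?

rejected

F --0--> C
C --0--> E
E --0--> F
F --1--> A
A --1--> A
A --0--> F
F --0--> C
C --0--> E
E --0--> F
F --0--> C
End in state C, which is not an accepting state.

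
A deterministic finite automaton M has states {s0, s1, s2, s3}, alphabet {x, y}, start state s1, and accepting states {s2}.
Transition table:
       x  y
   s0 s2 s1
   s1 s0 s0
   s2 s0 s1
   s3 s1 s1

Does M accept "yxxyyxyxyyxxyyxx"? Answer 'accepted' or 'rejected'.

s1 --y--> s0
s0 --x--> s2
s2 --x--> s0
s0 --y--> s1
s1 --y--> s0
s0 --x--> s2
s2 --y--> s1
s1 --x--> s0
s0 --y--> s1
s1 --y--> s0
s0 --x--> s2
s2 --x--> s0
s0 --y--> s1
s1 --y--> s0
s0 --x--> s2
s2 --x--> s0
End in state s0, which is not an accepting state.

rejected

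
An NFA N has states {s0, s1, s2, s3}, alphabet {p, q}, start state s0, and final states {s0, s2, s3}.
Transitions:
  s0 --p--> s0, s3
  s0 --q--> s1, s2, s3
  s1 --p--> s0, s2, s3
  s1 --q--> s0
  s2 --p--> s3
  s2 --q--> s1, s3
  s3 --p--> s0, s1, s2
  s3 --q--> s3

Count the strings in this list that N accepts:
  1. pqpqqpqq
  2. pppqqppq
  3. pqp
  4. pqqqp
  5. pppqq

pqpqqpqq: accepted
pppqqppq: accepted
pqp: accepted
pqqqp: accepted
pppqq: accepted

5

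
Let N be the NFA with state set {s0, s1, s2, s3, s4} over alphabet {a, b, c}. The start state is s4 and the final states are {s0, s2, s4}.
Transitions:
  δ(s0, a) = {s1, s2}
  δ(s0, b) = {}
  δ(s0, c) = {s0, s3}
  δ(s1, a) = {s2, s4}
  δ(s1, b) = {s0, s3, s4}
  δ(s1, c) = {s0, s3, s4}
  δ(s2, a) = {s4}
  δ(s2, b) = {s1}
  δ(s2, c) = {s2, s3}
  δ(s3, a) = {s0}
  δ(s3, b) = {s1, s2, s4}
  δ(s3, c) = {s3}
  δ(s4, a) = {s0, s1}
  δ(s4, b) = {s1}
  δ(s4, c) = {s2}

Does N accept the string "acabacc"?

Start: {s4}
read a: {s0, s1}
read c: {s0, s3, s4}
read a: {s0, s1, s2}
read b: {s0, s1, s3, s4}
read a: {s0, s1, s2, s4}
read c: {s0, s2, s3, s4}
read c: {s0, s2, s3}
Reachable ∩ accepting = {s0, s2} — nonempty.

accepted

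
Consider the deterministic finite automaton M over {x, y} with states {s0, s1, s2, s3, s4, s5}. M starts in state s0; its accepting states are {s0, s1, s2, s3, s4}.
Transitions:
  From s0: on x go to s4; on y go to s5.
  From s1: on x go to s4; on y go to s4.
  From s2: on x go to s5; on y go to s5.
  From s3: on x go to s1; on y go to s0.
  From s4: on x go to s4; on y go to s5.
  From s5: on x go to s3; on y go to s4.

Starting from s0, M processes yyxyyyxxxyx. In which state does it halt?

s0 --y--> s5
s5 --y--> s4
s4 --x--> s4
s4 --y--> s5
s5 --y--> s4
s4 --y--> s5
s5 --x--> s3
s3 --x--> s1
s1 --x--> s4
s4 --y--> s5
s5 --x--> s3

s3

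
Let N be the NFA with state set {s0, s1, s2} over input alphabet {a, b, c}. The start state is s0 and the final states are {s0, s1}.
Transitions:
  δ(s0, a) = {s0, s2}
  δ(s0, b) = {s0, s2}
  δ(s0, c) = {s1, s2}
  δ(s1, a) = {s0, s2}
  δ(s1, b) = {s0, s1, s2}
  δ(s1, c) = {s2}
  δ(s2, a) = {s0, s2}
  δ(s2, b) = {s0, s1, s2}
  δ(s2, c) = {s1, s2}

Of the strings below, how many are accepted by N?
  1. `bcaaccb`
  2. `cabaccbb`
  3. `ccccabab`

3

`bcaaccb`: accepted
`cabaccbb`: accepted
`ccccabab`: accepted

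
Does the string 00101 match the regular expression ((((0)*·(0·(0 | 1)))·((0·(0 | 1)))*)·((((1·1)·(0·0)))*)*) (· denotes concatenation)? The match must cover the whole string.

Split as 00101·ε: (((0)*·(0·(0|1)))·((0·(0|1)))*) matches 00101 and ((((1·1)·(0·0)))*)* matches ε.

yes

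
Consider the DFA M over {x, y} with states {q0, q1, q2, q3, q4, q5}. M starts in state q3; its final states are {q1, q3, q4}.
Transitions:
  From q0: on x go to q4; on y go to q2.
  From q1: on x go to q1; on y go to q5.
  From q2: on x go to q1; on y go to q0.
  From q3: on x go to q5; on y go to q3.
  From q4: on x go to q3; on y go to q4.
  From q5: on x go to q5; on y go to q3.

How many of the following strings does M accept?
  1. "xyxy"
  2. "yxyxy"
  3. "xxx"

"xyxy": accepted
"yxyxy": accepted
"xxx": rejected

2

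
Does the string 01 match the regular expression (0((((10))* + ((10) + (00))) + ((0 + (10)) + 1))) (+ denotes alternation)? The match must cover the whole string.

Split as 0·1: 0 matches 0 and ((((10))*+((10)+(00)))+((0+(10))+1)) matches 1.

yes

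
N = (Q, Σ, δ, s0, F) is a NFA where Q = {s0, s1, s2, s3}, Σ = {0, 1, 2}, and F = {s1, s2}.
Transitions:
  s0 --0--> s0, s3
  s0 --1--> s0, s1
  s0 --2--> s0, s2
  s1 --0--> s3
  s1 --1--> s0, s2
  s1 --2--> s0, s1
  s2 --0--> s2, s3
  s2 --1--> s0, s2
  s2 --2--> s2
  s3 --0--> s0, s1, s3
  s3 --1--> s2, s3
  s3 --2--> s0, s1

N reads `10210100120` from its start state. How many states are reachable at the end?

3

Start: {s0}
read 1: {s0, s1}
read 0: {s0, s3}
read 2: {s0, s1, s2}
read 1: {s0, s1, s2}
read 0: {s0, s2, s3}
read 1: {s0, s1, s2, s3}
read 0: {s0, s1, s2, s3}
read 0: {s0, s1, s2, s3}
read 1: {s0, s1, s2, s3}
read 2: {s0, s1, s2}
read 0: {s0, s2, s3}
Final reachable set {s0, s2, s3} has 3 states.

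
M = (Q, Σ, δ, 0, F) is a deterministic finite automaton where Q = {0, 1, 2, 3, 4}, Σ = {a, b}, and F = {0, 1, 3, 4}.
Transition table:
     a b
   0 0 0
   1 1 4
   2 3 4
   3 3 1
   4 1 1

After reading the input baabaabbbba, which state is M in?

0 --b--> 0
0 --a--> 0
0 --a--> 0
0 --b--> 0
0 --a--> 0
0 --a--> 0
0 --b--> 0
0 --b--> 0
0 --b--> 0
0 --b--> 0
0 --a--> 0

0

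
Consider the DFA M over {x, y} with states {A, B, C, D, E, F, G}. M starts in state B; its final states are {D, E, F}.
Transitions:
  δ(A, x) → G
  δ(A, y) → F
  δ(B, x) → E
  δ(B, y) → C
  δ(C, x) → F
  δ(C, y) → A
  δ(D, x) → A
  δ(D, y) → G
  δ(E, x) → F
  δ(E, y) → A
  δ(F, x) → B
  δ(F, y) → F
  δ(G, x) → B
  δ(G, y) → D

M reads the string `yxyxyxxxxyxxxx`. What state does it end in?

B --y--> C
C --x--> F
F --y--> F
F --x--> B
B --y--> C
C --x--> F
F --x--> B
B --x--> E
E --x--> F
F --y--> F
F --x--> B
B --x--> E
E --x--> F
F --x--> B

B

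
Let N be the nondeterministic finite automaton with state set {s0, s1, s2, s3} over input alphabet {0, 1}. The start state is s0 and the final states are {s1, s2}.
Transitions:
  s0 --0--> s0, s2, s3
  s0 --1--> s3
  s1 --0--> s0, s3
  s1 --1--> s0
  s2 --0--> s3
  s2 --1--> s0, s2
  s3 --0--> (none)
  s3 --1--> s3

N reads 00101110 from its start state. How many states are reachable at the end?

Start: {s0}
read 0: {s0, s2, s3}
read 0: {s0, s2, s3}
read 1: {s0, s2, s3}
read 0: {s0, s2, s3}
read 1: {s0, s2, s3}
read 1: {s0, s2, s3}
read 1: {s0, s2, s3}
read 0: {s0, s2, s3}
Final reachable set {s0, s2, s3} has 3 states.

3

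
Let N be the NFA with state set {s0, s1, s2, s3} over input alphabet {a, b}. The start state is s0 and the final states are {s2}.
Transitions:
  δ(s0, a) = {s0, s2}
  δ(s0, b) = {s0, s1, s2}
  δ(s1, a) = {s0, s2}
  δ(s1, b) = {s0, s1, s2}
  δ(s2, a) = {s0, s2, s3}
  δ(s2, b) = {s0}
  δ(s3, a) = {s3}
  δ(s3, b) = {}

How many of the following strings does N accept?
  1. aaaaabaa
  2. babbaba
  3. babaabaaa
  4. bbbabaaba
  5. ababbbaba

aaaaabaa: accepted
babbaba: accepted
babaabaaa: accepted
bbbabaaba: accepted
ababbbaba: accepted

5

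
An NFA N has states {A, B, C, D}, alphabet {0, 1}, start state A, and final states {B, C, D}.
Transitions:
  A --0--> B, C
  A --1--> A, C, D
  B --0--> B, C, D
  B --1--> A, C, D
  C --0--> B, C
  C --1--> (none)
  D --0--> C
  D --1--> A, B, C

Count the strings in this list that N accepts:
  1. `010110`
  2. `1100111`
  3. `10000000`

3

`010110`: accepted
`1100111`: accepted
`10000000`: accepted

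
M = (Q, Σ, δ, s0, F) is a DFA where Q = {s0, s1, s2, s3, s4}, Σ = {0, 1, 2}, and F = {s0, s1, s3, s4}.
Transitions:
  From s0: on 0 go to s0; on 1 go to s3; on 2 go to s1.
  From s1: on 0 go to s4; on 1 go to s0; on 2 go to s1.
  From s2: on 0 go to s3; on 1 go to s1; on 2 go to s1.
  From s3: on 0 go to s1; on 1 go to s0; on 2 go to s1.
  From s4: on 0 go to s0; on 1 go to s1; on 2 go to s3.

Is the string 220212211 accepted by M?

s0 --2--> s1
s1 --2--> s1
s1 --0--> s4
s4 --2--> s3
s3 --1--> s0
s0 --2--> s1
s1 --2--> s1
s1 --1--> s0
s0 --1--> s3
End in state s3, which is an accepting state.

accepted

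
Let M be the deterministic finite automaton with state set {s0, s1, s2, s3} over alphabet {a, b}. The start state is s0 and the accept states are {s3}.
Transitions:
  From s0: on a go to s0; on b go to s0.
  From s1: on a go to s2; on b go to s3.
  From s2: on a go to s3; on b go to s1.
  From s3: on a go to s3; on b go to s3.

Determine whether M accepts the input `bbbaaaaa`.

s0 --b--> s0
s0 --b--> s0
s0 --b--> s0
s0 --a--> s0
s0 --a--> s0
s0 --a--> s0
s0 --a--> s0
s0 --a--> s0
End in state s0, which is not an accepting state.

rejected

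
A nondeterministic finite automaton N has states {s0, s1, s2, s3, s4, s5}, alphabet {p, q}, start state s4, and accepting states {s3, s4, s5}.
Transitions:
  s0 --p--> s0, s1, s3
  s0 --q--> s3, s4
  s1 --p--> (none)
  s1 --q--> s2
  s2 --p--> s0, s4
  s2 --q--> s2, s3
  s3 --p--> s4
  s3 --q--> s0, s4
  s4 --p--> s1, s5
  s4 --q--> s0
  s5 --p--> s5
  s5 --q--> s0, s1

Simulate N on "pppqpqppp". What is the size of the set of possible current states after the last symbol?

5

Start: {s4}
read p: {s1, s5}
read p: {s5}
read p: {s5}
read q: {s0, s1}
read p: {s0, s1, s3}
read q: {s0, s2, s3, s4}
read p: {s0, s1, s3, s4, s5}
read p: {s0, s1, s3, s4, s5}
read p: {s0, s1, s3, s4, s5}
Final reachable set {s0, s1, s3, s4, s5} has 5 states.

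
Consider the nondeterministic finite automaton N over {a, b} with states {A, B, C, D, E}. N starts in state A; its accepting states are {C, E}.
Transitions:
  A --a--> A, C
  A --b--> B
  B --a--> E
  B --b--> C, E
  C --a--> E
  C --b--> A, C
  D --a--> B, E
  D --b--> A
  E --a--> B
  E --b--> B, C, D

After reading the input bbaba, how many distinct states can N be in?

2

Start: {A}
read b: {B}
read b: {C, E}
read a: {B, E}
read b: {B, C, D, E}
read a: {B, E}
Final reachable set {B, E} has 2 states.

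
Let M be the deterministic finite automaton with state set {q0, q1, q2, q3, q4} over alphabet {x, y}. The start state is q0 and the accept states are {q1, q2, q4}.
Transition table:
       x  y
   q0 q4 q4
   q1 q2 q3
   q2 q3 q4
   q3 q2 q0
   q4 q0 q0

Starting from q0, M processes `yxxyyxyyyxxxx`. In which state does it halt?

q0 --y--> q4
q4 --x--> q0
q0 --x--> q4
q4 --y--> q0
q0 --y--> q4
q4 --x--> q0
q0 --y--> q4
q4 --y--> q0
q0 --y--> q4
q4 --x--> q0
q0 --x--> q4
q4 --x--> q0
q0 --x--> q4

q4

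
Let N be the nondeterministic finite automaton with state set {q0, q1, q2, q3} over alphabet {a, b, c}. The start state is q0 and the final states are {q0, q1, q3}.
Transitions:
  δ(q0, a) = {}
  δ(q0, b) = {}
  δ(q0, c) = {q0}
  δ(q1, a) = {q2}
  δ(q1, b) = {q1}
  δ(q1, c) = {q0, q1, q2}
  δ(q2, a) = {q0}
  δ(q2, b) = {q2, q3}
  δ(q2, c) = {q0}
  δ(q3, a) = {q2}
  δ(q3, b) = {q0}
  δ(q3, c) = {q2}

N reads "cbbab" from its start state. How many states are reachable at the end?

0

Start: {q0}
read c: {q0}
read b: {}
The reachable set is empty and stays empty for the remaining 3 symbols.
Final reachable set {} has 0 states.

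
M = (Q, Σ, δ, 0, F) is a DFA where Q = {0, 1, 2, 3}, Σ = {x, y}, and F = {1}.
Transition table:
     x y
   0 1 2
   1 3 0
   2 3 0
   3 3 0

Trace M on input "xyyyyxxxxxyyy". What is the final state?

0 --x--> 1
1 --y--> 0
0 --y--> 2
2 --y--> 0
0 --y--> 2
2 --x--> 3
3 --x--> 3
3 --x--> 3
3 --x--> 3
3 --x--> 3
3 --y--> 0
0 --y--> 2
2 --y--> 0

0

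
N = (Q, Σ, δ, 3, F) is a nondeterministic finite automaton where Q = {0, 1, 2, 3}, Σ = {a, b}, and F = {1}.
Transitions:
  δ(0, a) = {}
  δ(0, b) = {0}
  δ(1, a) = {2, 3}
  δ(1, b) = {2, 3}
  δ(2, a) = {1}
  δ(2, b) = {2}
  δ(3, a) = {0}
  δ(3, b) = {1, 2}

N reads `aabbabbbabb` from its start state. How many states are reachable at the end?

0

Start: {3}
read a: {0}
read a: {}
The reachable set is empty and stays empty for the remaining 9 symbols.
Final reachable set {} has 0 states.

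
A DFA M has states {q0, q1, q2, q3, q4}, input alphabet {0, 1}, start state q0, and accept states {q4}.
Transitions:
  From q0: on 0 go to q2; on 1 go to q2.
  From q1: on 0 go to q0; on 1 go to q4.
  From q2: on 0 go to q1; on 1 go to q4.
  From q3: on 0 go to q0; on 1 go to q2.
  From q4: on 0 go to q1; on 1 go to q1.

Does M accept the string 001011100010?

q0 --0--> q2
q2 --0--> q1
q1 --1--> q4
q4 --0--> q1
q1 --1--> q4
q4 --1--> q1
q1 --1--> q4
q4 --0--> q1
q1 --0--> q0
q0 --0--> q2
q2 --1--> q4
q4 --0--> q1
End in state q1, which is not an accepting state.

rejected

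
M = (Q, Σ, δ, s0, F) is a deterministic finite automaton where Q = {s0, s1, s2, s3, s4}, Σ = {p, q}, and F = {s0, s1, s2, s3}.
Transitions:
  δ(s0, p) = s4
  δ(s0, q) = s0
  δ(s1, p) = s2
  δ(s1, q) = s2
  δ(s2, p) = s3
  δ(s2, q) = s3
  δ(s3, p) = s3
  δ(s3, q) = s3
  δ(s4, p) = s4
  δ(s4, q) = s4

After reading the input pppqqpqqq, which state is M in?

s4

s0 --p--> s4
s4 --p--> s4
s4 --p--> s4
s4 --q--> s4
s4 --q--> s4
s4 --p--> s4
s4 --q--> s4
s4 --q--> s4
s4 --q--> s4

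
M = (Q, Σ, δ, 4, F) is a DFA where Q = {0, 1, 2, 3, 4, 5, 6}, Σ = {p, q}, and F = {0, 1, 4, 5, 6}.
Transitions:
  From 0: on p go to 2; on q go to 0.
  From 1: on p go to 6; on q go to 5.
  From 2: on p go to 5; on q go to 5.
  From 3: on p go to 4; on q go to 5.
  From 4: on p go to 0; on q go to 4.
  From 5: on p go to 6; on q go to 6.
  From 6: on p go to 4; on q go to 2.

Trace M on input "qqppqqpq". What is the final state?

4 --q--> 4
4 --q--> 4
4 --p--> 0
0 --p--> 2
2 --q--> 5
5 --q--> 6
6 --p--> 4
4 --q--> 4

4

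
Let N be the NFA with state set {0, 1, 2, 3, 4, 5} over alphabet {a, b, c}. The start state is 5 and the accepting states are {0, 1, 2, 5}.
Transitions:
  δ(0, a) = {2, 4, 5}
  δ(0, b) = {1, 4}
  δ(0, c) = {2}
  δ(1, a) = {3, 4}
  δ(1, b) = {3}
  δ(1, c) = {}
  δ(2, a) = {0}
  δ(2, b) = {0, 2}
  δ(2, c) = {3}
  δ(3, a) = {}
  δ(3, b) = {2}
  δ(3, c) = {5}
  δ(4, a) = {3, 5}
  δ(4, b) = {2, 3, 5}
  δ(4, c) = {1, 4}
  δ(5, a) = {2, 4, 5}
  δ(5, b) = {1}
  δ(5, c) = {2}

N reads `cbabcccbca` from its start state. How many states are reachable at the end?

4

Start: {5}
read c: {2}
read b: {0, 2}
read a: {0, 2, 4, 5}
read b: {0, 1, 2, 3, 4, 5}
read c: {1, 2, 3, 4, 5}
read c: {1, 2, 3, 4, 5}
read c: {1, 2, 3, 4, 5}
read b: {0, 1, 2, 3, 5}
read c: {2, 3, 5}
read a: {0, 2, 4, 5}
Final reachable set {0, 2, 4, 5} has 4 states.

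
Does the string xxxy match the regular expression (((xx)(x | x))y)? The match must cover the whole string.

yes

Split as xxx·y: ((xx)(x|x)) matches xxx and y matches y.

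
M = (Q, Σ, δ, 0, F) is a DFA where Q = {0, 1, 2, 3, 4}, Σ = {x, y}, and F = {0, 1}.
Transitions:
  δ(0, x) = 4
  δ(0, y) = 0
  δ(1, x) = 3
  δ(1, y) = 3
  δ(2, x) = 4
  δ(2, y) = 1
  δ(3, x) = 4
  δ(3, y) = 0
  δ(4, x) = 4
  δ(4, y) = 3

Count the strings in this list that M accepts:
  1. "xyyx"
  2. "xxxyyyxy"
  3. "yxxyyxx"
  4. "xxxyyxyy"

"xyyx": rejected
"xxxyyyxy": rejected
"yxxyyxx": rejected
"xxxyyxyy": accepted

1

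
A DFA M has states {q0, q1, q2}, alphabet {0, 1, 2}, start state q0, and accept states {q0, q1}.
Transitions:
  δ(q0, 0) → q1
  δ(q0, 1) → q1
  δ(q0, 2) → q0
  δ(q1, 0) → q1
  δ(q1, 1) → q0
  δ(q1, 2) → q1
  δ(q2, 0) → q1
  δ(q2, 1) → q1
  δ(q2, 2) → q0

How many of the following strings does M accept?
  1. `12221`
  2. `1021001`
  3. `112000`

3

`12221`: accepted
`1021001`: accepted
`112000`: accepted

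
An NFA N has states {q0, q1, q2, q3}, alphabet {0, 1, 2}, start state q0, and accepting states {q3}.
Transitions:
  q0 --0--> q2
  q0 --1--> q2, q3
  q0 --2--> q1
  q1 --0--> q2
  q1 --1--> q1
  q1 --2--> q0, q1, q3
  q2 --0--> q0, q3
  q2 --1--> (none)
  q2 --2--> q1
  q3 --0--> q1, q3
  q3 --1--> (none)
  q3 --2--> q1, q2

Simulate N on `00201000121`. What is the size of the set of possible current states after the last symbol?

Start: {q0}
read 0: {q2}
read 0: {q0, q3}
read 2: {q1, q2}
read 0: {q0, q2, q3}
read 1: {q2, q3}
read 0: {q0, q1, q3}
read 0: {q1, q2, q3}
read 0: {q0, q1, q2, q3}
read 1: {q1, q2, q3}
read 2: {q0, q1, q2, q3}
read 1: {q1, q2, q3}
Final reachable set {q1, q2, q3} has 3 states.

3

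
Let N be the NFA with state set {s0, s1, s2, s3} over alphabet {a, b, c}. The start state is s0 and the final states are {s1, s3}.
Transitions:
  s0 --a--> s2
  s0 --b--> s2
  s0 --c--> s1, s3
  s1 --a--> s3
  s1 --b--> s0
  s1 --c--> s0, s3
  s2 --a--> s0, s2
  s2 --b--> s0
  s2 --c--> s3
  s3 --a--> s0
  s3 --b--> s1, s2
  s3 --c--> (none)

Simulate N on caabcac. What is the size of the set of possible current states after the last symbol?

Start: {s0}
read c: {s1, s3}
read a: {s0, s3}
read a: {s0, s2}
read b: {s0, s2}
read c: {s1, s3}
read a: {s0, s3}
read c: {s1, s3}
Final reachable set {s1, s3} has 2 states.

2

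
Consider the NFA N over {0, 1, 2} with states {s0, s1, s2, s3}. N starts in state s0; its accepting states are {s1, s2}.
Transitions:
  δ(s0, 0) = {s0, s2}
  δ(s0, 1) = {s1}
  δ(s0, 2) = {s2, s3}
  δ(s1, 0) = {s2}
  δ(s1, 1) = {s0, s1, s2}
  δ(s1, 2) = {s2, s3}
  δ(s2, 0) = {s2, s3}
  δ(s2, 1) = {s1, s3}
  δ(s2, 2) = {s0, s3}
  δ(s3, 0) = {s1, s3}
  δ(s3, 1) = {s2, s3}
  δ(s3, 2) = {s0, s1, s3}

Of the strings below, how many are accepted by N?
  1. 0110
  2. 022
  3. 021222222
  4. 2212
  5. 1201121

5

0110: accepted
022: accepted
021222222: accepted
2212: accepted
1201121: accepted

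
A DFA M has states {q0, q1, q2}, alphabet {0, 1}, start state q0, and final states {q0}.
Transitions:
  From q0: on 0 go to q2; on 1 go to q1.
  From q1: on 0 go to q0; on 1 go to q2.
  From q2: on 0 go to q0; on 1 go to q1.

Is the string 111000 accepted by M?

q0 --1--> q1
q1 --1--> q2
q2 --1--> q1
q1 --0--> q0
q0 --0--> q2
q2 --0--> q0
End in state q0, which is an accepting state.

accepted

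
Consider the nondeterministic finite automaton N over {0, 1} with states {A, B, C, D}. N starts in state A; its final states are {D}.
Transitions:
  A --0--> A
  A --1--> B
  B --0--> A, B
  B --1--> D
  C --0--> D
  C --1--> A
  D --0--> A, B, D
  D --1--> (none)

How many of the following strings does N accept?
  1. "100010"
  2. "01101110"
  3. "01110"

1

"100010": accepted
"01101110": rejected
"01110": rejected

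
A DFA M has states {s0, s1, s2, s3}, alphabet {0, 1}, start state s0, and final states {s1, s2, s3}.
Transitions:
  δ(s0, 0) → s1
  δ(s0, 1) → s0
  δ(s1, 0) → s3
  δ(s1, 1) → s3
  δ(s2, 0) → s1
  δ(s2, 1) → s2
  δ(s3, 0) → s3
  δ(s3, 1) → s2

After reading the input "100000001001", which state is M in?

s0 --1--> s0
s0 --0--> s1
s1 --0--> s3
s3 --0--> s3
s3 --0--> s3
s3 --0--> s3
s3 --0--> s3
s3 --0--> s3
s3 --1--> s2
s2 --0--> s1
s1 --0--> s3
s3 --1--> s2

s2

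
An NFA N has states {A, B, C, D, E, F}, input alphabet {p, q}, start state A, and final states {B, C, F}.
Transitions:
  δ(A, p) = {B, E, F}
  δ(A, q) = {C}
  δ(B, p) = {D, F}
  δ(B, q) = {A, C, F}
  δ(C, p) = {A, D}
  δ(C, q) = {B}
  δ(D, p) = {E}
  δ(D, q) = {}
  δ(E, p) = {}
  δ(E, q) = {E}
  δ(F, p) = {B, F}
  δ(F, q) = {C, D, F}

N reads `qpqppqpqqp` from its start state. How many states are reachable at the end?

5

Start: {A}
read q: {C}
read p: {A, D}
read q: {C}
read p: {A, D}
read p: {B, E, F}
read q: {A, C, D, E, F}
read p: {A, B, D, E, F}
read q: {A, C, D, E, F}
read q: {B, C, D, E, F}
read p: {A, B, D, E, F}
Final reachable set {A, B, D, E, F} has 5 states.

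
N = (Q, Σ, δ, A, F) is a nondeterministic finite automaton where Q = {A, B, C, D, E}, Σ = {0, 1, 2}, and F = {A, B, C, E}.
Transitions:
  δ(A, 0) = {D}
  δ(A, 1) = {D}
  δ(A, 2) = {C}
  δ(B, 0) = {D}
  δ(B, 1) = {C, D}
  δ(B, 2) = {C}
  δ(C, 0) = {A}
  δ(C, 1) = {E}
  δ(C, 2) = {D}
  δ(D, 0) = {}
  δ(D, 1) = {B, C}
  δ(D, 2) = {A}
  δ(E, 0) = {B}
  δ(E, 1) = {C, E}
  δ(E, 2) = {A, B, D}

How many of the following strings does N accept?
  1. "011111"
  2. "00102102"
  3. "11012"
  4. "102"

"011111": accepted
"00102102": rejected
"11012": accepted
"102": rejected

2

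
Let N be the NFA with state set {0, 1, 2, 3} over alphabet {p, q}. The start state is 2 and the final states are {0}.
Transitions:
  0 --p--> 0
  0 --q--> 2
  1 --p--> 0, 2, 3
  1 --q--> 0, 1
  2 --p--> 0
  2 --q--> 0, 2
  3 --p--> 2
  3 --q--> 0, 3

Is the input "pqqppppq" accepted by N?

Start: {2}
read p: {0}
read q: {2}
read q: {0, 2}
read p: {0}
read p: {0}
read p: {0}
read p: {0}
read q: {2}
Reachable ∩ accepting = {} — empty.

rejected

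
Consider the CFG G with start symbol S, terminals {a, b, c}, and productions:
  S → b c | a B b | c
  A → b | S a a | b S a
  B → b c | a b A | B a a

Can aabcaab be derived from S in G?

yes

S ⇒ aBb ⇒ aabAb ⇒ aabSaab ⇒ aabcaab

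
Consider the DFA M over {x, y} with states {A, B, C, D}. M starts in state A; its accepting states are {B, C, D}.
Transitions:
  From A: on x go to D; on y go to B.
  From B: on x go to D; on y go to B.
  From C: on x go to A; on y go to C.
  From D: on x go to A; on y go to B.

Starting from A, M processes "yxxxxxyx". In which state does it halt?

D

A --y--> B
B --x--> D
D --x--> A
A --x--> D
D --x--> A
A --x--> D
D --y--> B
B --x--> D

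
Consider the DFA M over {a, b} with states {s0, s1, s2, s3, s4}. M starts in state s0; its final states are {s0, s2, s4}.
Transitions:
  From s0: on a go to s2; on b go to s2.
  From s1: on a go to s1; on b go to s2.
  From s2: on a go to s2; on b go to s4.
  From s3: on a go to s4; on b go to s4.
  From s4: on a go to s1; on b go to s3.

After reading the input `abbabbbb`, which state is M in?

s0 --a--> s2
s2 --b--> s4
s4 --b--> s3
s3 --a--> s4
s4 --b--> s3
s3 --b--> s4
s4 --b--> s3
s3 --b--> s4

s4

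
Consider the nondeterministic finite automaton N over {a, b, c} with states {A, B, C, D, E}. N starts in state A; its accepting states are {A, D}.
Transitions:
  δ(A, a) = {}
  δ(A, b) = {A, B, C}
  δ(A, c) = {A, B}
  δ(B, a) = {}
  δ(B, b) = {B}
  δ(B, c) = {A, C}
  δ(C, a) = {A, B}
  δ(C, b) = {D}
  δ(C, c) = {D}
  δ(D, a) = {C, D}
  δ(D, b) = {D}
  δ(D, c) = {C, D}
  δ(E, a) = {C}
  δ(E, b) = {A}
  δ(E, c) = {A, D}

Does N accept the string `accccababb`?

rejected

Start: {A}
read a: {}
The reachable set is empty and stays empty for the remaining 9 symbols.
Reachable ∩ accepting = {} — empty.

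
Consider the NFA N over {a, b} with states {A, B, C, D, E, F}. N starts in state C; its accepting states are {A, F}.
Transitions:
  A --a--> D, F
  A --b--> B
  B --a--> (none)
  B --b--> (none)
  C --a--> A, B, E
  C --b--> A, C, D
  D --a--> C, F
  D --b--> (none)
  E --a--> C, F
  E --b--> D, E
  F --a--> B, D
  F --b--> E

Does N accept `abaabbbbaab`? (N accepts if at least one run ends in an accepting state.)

rejected

Start: {C}
read a: {A, B, E}
read b: {B, D, E}
read a: {C, F}
read a: {A, B, D, E}
read b: {B, D, E}
read b: {D, E}
read b: {D, E}
read b: {D, E}
read a: {C, F}
read a: {A, B, D, E}
read b: {B, D, E}
Reachable ∩ accepting = {} — empty.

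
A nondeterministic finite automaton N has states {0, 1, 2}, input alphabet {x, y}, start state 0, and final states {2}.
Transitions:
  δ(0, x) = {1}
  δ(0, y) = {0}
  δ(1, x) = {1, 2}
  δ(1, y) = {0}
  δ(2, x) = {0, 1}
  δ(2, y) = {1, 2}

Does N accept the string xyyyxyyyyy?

Start: {0}
read x: {1}
read y: {0}
read y: {0}
read y: {0}
read x: {1}
read y: {0}
read y: {0}
read y: {0}
read y: {0}
read y: {0}
Reachable ∩ accepting = {} — empty.

rejected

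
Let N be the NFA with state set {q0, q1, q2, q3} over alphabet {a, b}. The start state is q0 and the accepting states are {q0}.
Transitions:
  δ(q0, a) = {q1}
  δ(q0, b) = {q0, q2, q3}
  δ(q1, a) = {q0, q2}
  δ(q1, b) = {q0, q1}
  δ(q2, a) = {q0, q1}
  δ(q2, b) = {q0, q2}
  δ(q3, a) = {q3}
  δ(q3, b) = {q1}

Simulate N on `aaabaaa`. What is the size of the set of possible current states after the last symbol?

Start: {q0}
read a: {q1}
read a: {q0, q2}
read a: {q0, q1}
read b: {q0, q1, q2, q3}
read a: {q0, q1, q2, q3}
read a: {q0, q1, q2, q3}
read a: {q0, q1, q2, q3}
Final reachable set {q0, q1, q2, q3} has 4 states.

4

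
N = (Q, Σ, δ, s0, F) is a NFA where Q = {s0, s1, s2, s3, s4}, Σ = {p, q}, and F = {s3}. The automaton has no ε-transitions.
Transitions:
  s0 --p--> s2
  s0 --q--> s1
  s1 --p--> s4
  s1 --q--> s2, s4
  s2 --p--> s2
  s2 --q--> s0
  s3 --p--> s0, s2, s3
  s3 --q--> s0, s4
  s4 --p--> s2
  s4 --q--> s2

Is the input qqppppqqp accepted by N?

rejected

Start: {s0}
read q: {s1}
read q: {s2, s4}
read p: {s2}
read p: {s2}
read p: {s2}
read p: {s2}
read q: {s0}
read q: {s1}
read p: {s4}
Reachable ∩ accepting = {} — empty.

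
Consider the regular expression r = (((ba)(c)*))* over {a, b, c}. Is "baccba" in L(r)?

yes

Split into 2 pieces bacc · ba; each matches ((ba)(c)*).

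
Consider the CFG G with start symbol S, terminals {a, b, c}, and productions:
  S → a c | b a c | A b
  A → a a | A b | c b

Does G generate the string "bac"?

S ⇒ bac

yes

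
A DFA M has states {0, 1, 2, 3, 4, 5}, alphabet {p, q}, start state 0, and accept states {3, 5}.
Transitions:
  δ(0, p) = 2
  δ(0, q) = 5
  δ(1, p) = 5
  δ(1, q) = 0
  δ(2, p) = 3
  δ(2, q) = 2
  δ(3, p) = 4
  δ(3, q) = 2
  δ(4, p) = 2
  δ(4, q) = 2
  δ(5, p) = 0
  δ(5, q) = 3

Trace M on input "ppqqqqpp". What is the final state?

4

0 --p--> 2
2 --p--> 3
3 --q--> 2
2 --q--> 2
2 --q--> 2
2 --q--> 2
2 --p--> 3
3 --p--> 4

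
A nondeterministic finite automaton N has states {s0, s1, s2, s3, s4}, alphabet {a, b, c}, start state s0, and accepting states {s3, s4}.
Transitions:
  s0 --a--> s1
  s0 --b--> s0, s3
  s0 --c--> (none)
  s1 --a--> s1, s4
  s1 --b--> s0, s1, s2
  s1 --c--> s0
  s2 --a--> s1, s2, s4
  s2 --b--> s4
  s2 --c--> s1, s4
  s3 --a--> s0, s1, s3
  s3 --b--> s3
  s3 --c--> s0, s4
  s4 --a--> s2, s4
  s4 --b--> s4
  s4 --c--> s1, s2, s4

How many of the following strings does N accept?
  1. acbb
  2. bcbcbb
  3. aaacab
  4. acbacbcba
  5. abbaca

5

acbb: accepted
bcbcbb: accepted
aaacab: accepted
acbacbcba: accepted
abbaca: accepted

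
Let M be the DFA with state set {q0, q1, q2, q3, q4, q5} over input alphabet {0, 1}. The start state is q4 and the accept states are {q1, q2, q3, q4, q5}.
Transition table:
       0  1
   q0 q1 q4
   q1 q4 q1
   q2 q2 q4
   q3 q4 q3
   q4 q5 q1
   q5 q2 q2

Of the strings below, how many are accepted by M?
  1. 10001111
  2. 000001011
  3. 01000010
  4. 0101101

10001111: accepted
000001011: accepted
01000010: accepted
0101101: accepted

4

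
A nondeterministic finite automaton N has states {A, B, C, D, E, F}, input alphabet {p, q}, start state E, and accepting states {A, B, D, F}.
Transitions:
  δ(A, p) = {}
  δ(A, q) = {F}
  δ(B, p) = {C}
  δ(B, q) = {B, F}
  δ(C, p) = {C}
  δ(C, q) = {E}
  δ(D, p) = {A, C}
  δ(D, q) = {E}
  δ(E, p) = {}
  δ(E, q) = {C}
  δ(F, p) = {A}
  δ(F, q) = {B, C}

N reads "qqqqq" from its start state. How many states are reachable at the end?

Start: {E}
read q: {C}
read q: {E}
read q: {C}
read q: {E}
read q: {C}
Final reachable set {C} has 1 state.

1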